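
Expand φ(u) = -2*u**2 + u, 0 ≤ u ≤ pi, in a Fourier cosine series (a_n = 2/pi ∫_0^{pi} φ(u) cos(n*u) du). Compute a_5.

a_5 = 2/pi ∫_0^{pi} (-2*u**2 + u) cos(5*u) du.
Integrating by parts twice (tabular method), an antiderivative of (-2*u**2 + u) cos(5*u) is -2*u**2*sin(5*u)/5 + u*sin(5*u)/5 - 4*u*cos(5*u)/25 + 4*sin(5*u)/125 + cos(5*u)/25; evaluating from 0 to pi: ∫_{0}^{pi} (-2*u**2 + u) cos(5*u) du = (-1/25 + 4*pi/25) - (1/25) = -2/25 + 4*pi/25.
Hence a_5 = (2/pi)·(-2/25 + 4*pi/25) = 4*(-1 + 2*pi)/(25*pi).

4*(-1 + 2*pi)/(25*pi)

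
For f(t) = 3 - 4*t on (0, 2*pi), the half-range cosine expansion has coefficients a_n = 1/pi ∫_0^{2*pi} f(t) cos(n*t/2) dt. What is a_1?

a_1 = 1/pi ∫_0^{2*pi} (3 - 4*t) cos(t/2) dt.
Integrating by parts (boundary term plus one more integral), an antiderivative of (3 - 4*t) cos(t/2) is -8*t*sin(t/2) + 6*sin(t/2) - 16*cos(t/2); evaluating from 0 to 2*pi: ∫_{0}^{2*pi} (3 - 4*t) cos(t/2) dt = (16) - (-16) = 32.
Hence a_1 = (1/pi)·(32) = 32/pi.

32/pi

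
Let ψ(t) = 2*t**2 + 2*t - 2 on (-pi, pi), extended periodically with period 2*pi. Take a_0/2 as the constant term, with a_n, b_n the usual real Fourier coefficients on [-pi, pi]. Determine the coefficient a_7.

a_7 = 1/pi ∫_{-pi}^{pi} ψ(t) cos(7*t) dt.
Integrating by parts twice (tabular method), an antiderivative of (2*t**2 + 2*t - 2) cos(7*t) is 2*t**2*sin(7*t)/7 + 2*t*sin(7*t)/7 + 4*t*cos(7*t)/49 - 102*sin(7*t)/343 + 2*cos(7*t)/49; evaluating from -pi to pi: ∫_{-pi}^{pi} (2*t**2 + 2*t - 2) cos(7*t) dt = (-4*pi/49 - 2/49) - (-2/49 + 4*pi/49) = -8*pi/49.
Hence a_7 = (1/pi)·(-8*pi/49) = -8/49.

-8/49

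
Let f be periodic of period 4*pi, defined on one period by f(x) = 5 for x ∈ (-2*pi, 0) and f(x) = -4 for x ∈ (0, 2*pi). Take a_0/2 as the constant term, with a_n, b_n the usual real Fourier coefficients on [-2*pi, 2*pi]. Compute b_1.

b_1 = (1/(2*pi)) ∫_{-2*pi}^{2*pi} f(x) sin(x/2) dx.
Split the integral at the breakpoints.
Directly, an antiderivative of (5) sin(x/2) is -10*cos(x/2); evaluating from -2*pi to 0: ∫_{-2*pi}^{0} (5) sin(x/2) dx = (-10) - (10) = -20.
Directly, an antiderivative of (-4) sin(x/2) is 8*cos(x/2); evaluating from 0 to 2*pi: ∫_{0}^{2*pi} (-4) sin(x/2) dx = (-8) - (8) = -16.
Summing the pieces and multiplying by (1/(2*pi)) gives b_1 = -18/pi.

-18/pi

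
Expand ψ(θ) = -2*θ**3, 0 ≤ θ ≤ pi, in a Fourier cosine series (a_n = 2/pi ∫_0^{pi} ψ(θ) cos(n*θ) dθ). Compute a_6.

a_6 = 2/pi ∫_0^{pi} (-2*θ**3) cos(6*θ) dθ.
Integrating by parts three times (tabular method), an antiderivative of (-2*θ**3) cos(6*θ) is -θ**3*sin(6*θ)/3 - θ**2*cos(6*θ)/6 + θ*sin(6*θ)/18 + cos(6*θ)/108; evaluating from 0 to pi: ∫_{0}^{pi} (-2*θ**3) cos(6*θ) dθ = (1/108 - pi**2/6) - (1/108) = -pi**2/6.
Hence a_6 = (2/pi)·(-pi**2/6) = -pi/3.

-pi/3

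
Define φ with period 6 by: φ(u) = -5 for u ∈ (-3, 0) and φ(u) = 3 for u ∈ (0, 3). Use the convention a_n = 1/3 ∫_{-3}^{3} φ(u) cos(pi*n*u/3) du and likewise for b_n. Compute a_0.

a_0 = 1/3 ∫_{-3}^{3} φ(u) du = 1/3 · (-6) = -2.

-2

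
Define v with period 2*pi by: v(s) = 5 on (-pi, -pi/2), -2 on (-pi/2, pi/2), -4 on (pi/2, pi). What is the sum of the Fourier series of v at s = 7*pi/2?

s = 7*pi/2 differs from s = -pi/2 by 2 full period(s), and the series is 2*pi-periodic.
At s = -pi/2 the one-sided limits are v(-pi/2^-) = 5 and v(-pi/2^+) = -2.
By Dirichlet's theorem the series converges to their average, [(5) + (-2)]/2 = 3/2.

3/2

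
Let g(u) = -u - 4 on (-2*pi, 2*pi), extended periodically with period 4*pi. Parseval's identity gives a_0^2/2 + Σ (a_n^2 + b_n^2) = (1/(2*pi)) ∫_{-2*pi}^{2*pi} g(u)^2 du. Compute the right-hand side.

(1/(2*pi)) ∫_{-2*pi}^{2*pi} g(u)^2 du = (1/(2*pi)) · (16*pi*(pi**2 + 12)/3) = 8*pi**2/3 + 32.

8*pi**2/3 + 32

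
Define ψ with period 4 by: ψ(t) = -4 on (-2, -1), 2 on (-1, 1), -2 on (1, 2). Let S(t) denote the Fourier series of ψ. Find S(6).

t = 6 differs from t = 2 by 1 full period(s), and the series is 4-periodic.
At t = 2 the one-sided limits are ψ(2^-) = -2 and ψ(2^+) = -4.
By Dirichlet's theorem the series converges to their average, [(-2) + (-4)]/2 = -3.

-3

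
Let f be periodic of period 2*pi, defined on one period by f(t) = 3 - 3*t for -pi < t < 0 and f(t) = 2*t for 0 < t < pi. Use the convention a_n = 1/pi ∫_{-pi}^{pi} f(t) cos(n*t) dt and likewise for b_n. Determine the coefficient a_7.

a_7 = 1/pi ∫_{-pi}^{pi} f(t) cos(7*t) dt.
Split the integral at the breakpoints.
Integrating by parts (boundary term plus one more integral), an antiderivative of (3 - 3*t) cos(7*t) is -3*t*sin(7*t)/7 + 3*sin(7*t)/7 - 3*cos(7*t)/49; evaluating from -pi to 0: ∫_{-pi}^{0} (3 - 3*t) cos(7*t) dt = (-3/49) - (3/49) = -6/49.
Integrating by parts (boundary term plus one more integral), an antiderivative of (2*t) cos(7*t) is 2*t*sin(7*t)/7 + 2*cos(7*t)/49; evaluating from 0 to pi: ∫_{0}^{pi} (2*t) cos(7*t) dt = (-2/49) - (2/49) = -4/49.
Summing the pieces and multiplying by (1/pi) gives a_7 = -10/(49*pi).

-10/(49*pi)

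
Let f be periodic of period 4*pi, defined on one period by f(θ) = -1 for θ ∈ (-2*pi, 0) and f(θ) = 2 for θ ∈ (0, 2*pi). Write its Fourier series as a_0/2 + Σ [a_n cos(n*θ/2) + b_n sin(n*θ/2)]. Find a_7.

0

a_7 = (1/(2*pi)) ∫_{-2*pi}^{2*pi} f(θ) cos(7*θ/2) dθ.
Split the integral at the breakpoints.
Directly, an antiderivative of (-1) cos(7*θ/2) is -2*sin(7*θ/2)/7; evaluating from -2*pi to 0: ∫_{-2*pi}^{0} (-1) cos(7*θ/2) dθ = (0) - (0) = 0.
Directly, an antiderivative of (2) cos(7*θ/2) is 4*sin(7*θ/2)/7; evaluating from 0 to 2*pi: ∫_{0}^{2*pi} (2) cos(7*θ/2) dθ = (0) - (0) = 0.
Summing the pieces and multiplying by (1/(2*pi)) gives a_7 = 0.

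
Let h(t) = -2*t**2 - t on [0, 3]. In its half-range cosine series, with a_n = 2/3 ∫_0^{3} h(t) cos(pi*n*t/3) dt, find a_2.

-18/pi**2

a_2 = 2/3 ∫_0^{3} (-2*t**2 - t) cos(2*pi*t/3) dt.
Integrating by parts twice (tabular method), an antiderivative of (-2*t**2 - t) cos(2*pi*t/3) is -3*t**2*sin(2*pi*t/3)/pi - 3*t*sin(2*pi*t/3)/(2*pi) - 9*t*cos(2*pi*t/3)/pi**2 + 27*sin(2*pi*t/3)/(2*pi**3) - 9*cos(2*pi*t/3)/(4*pi**2); evaluating from 0 to 3: ∫_{0}^{3} (-2*t**2 - t) cos(2*pi*t/3) dt = (-117/(4*pi**2)) - (-9/(4*pi**2)) = -27/pi**2.
Hence a_2 = (2/3)·(-27/pi**2) = -18/pi**2.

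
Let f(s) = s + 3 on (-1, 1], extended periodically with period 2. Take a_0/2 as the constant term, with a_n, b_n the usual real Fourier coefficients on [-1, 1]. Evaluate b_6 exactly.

-1/(3*pi)

b_6 = ∫_{-1}^{1} f(s) sin(6*pi*s) ds.
Integrating by parts (boundary term plus one more integral), an antiderivative of (s + 3) sin(6*pi*s) is -s*cos(6*pi*s)/(6*pi) + sin(6*pi*s)/(36*pi**2) - cos(6*pi*s)/(2*pi); evaluating from -1 to 1: ∫_{-1}^{1} (s + 3) sin(6*pi*s) ds = (-2/(3*pi)) - (-1/(3*pi)) = -1/(3*pi).
Hence b_6 = -1/(3*pi).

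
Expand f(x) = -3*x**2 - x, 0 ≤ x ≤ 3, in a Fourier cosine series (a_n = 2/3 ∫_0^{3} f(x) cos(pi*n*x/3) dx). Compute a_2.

a_2 = 2/3 ∫_0^{3} (-3*x**2 - x) cos(2*pi*x/3) dx.
Integrating by parts twice (tabular method), an antiderivative of (-3*x**2 - x) cos(2*pi*x/3) is -9*x**2*sin(2*pi*x/3)/(2*pi) - 3*x*sin(2*pi*x/3)/(2*pi) - 27*x*cos(2*pi*x/3)/(2*pi**2) + 81*sin(2*pi*x/3)/(4*pi**3) - 9*cos(2*pi*x/3)/(4*pi**2); evaluating from 0 to 3: ∫_{0}^{3} (-3*x**2 - x) cos(2*pi*x/3) dx = (-171/(4*pi**2)) - (-9/(4*pi**2)) = -81/(2*pi**2).
Hence a_2 = (2/3)·(-81/(2*pi**2)) = -27/pi**2.

-27/pi**2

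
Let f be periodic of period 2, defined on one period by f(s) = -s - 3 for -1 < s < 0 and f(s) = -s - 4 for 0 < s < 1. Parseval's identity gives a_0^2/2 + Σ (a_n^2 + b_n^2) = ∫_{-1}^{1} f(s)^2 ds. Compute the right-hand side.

80/3

∫_{-1}^{1} f(s)^2 ds = 80/3.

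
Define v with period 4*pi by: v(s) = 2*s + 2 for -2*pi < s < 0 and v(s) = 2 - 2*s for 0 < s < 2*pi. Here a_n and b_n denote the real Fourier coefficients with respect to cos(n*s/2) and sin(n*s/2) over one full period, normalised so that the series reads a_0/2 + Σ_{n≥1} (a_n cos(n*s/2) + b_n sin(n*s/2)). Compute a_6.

a_6 = (1/(2*pi)) ∫_{-2*pi}^{2*pi} v(s) cos(3*s) ds.
v is even and cos(3*s) is even, so the integrand is even and a_6 = 1/pi ∫_0^{2*pi} v(s) cos(3*s) ds.
Integrating by parts (boundary term plus one more integral), an antiderivative of (2 - 2*s) cos(3*s) is -2*s*sin(3*s)/3 + 2*sin(3*s)/3 - 2*cos(3*s)/9; evaluating from 0 to 2*pi: ∫_{0}^{2*pi} (2 - 2*s) cos(3*s) ds = (-2/9) - (-2/9) = 0.
Hence a_6 = (1/pi)·(0) = 0.

0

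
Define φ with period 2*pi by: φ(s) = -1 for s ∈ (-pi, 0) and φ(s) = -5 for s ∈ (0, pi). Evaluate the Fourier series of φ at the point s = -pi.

At s = -pi the one-sided limits are φ(-pi^-) = -5 and φ(-pi^+) = -1.
By Dirichlet's theorem the series converges to their average, [(-5) + (-1)]/2 = -3.

-3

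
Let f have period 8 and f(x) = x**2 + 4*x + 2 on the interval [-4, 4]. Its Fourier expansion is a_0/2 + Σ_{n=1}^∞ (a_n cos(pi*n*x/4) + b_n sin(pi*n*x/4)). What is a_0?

44/3

a_0 = 1/4 ∫_{-4}^{4} f(x) dx = 1/4 · (176/3) = 44/3.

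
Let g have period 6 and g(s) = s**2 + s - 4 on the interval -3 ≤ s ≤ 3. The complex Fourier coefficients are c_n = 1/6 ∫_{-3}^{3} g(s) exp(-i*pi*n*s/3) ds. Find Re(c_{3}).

Since g is real-valued, Re(c_{3}) = 1/6 ∫_{-3}^{3} g(s) cos(pi*s) ds = a_{3}/2.
Integrating by parts twice (tabular method), an antiderivative of (s**2 + s - 4) cos(pi*s) is s**2*sin(pi*s)/pi + s*sin(pi*s)/pi + 2*s*cos(pi*s)/pi**2 - 4*sin(pi*s)/pi - 2*sin(pi*s)/pi**3 + cos(pi*s)/pi**2; evaluating from -3 to 3: ∫_{-3}^{3} (s**2 + s - 4) cos(pi*s) ds = (-7/pi**2) - (5/pi**2) = -12/pi**2.
Hence Re(c_{3}) = (1/6)·(-12/pi**2) = -2/pi**2.

-2/pi**2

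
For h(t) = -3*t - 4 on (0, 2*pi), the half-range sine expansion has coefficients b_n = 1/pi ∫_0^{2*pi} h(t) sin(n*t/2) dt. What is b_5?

b_5 = 1/pi ∫_0^{2*pi} (-3*t - 4) sin(5*t/2) dt.
Integrating by parts (boundary term plus one more integral), an antiderivative of (-3*t - 4) sin(5*t/2) is 6*t*cos(5*t/2)/5 - 12*sin(5*t/2)/25 + 8*cos(5*t/2)/5; evaluating from 0 to 2*pi: ∫_{0}^{2*pi} (-3*t - 4) sin(5*t/2) dt = (-12*pi/5 - 8/5) - (8/5) = -12*pi/5 - 16/5.
Hence b_5 = (1/pi)·(-12*pi/5 - 16/5) = 4*(-3*pi - 4)/(5*pi).

4*(-3*pi - 4)/(5*pi)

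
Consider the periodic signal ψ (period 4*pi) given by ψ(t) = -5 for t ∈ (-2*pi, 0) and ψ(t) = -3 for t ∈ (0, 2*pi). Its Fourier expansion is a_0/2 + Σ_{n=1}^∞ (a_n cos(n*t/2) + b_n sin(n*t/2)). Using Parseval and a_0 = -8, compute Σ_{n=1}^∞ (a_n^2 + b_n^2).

2

Parseval: a_0^2/2 + Σ_{n≥1} (a_n^2+b_n^2) = (1/(2*pi)) ∫_{-2*pi}^{2*pi} ψ(t)^2 dt = 34.
Subtract a_0^2/2 = 32: Σ (a_n^2+b_n^2) = 2.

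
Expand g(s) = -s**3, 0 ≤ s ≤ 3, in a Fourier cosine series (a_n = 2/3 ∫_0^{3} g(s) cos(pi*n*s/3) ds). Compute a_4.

a_4 = 2/3 ∫_0^{3} (-s**3) cos(4*pi*s/3) ds.
Integrating by parts three times (tabular method), an antiderivative of (-s**3) cos(4*pi*s/3) is -3*s**3*sin(4*pi*s/3)/(4*pi) - 27*s**2*cos(4*pi*s/3)/(16*pi**2) + 81*s*sin(4*pi*s/3)/(32*pi**3) + 243*cos(4*pi*s/3)/(128*pi**4); evaluating from 0 to 3: ∫_{0}^{3} (-s**3) cos(4*pi*s/3) ds = (243*(1 - 8*pi**2)/(128*pi**4)) - (243/(128*pi**4)) = -243/(16*pi**2).
Hence a_4 = (2/3)·(-243/(16*pi**2)) = -81/(8*pi**2).

-81/(8*pi**2)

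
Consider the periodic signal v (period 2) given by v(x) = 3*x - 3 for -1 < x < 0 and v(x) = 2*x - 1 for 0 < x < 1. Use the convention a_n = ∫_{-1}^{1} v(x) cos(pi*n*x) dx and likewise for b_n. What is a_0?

a_0 = ∫_{-1}^{1} v(x) dx = -9/2.

-9/2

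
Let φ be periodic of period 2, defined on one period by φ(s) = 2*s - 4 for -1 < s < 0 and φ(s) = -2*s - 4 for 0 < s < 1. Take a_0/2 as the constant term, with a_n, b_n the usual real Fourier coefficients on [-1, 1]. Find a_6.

0

a_6 = ∫_{-1}^{1} φ(s) cos(6*pi*s) ds.
φ is even and cos(6*pi*s) is even, so the integrand is even and a_6 = 2 ∫_0^{1} φ(s) cos(6*pi*s) ds.
Integrating by parts (boundary term plus one more integral), an antiderivative of (-2*s - 4) cos(6*pi*s) is -s*sin(6*pi*s)/(3*pi) - 2*sin(6*pi*s)/(3*pi) - cos(6*pi*s)/(18*pi**2); evaluating from 0 to 1: ∫_{0}^{1} (-2*s - 4) cos(6*pi*s) ds = (-1/(18*pi**2)) - (-1/(18*pi**2)) = 0.
Hence a_6 = 2·(0) = 0.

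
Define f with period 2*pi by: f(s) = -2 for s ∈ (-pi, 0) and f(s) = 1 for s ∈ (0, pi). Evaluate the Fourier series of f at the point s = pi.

At s = pi the one-sided limits are f(pi^-) = 1 and f(pi^+) = -2.
By Dirichlet's theorem the series converges to their average, [(1) + (-2)]/2 = -1/2.

-1/2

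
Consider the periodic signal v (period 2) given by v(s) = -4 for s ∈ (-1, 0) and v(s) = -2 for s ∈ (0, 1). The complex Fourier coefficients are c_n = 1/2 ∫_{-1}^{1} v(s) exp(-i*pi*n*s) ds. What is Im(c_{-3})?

Since v is real-valued, Im(c_{-3}) = -1/2 ∫_{-1}^{1} v(s) sin(-3*pi*s) ds = b_{3}/2.
Split the integral at the breakpoints.
Directly, an antiderivative of (-4) sin(-3*pi*s) is -4*cos(3*pi*s)/(3*pi); evaluating from -1 to 0: ∫_{-1}^{0} (-4) sin(-3*pi*s) ds = (-4/(3*pi)) - (4/(3*pi)) = -8/(3*pi).
Directly, an antiderivative of (-2) sin(-3*pi*s) is -2*cos(3*pi*s)/(3*pi); evaluating from 0 to 1: ∫_{0}^{1} (-2) sin(-3*pi*s) ds = (2/(3*pi)) - (-2/(3*pi)) = 4/(3*pi).
So ∫_{-1}^{1} v(s) sin(-3*pi*s) ds = -4/(3*pi).
Hence Im(c_{-3}) = (-1/2)·(-4/(3*pi)) = 2/(3*pi).

2/(3*pi)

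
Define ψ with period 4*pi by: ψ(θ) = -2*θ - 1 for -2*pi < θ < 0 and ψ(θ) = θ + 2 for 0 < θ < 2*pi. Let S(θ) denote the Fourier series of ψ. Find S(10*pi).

1/2 + 3*pi

θ = 10*pi differs from θ = 2*pi by 2 full period(s), and the series is 4*pi-periodic.
At θ = 2*pi the one-sided limits are ψ(2*pi^-) = 2 + 2*pi and ψ(2*pi^+) = -1 + 4*pi.
By Dirichlet's theorem the series converges to their average, [(2 + 2*pi) + (-1 + 4*pi)]/2 = 1/2 + 3*pi.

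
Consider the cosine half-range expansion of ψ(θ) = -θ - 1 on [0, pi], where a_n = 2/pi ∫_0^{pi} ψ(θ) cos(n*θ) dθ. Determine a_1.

a_1 = 2/pi ∫_0^{pi} (-θ - 1) cos(θ) dθ.
Integrating by parts (boundary term plus one more integral), an antiderivative of (-θ - 1) cos(θ) is -θ*sin(θ) - sin(θ) - cos(θ); evaluating from 0 to pi: ∫_{0}^{pi} (-θ - 1) cos(θ) dθ = (1) - (-1) = 2.
Hence a_1 = (2/pi)·(2) = 4/pi.

4/pi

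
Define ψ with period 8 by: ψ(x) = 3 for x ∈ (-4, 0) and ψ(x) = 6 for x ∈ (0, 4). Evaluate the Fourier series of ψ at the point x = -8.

x = -8 differs from x = 0 by -1 full period(s), and the series is 8-periodic.
At x = 0 the one-sided limits are ψ(0^-) = 3 and ψ(0^+) = 6.
By Dirichlet's theorem the series converges to their average, [(3) + (6)]/2 = 9/2.

9/2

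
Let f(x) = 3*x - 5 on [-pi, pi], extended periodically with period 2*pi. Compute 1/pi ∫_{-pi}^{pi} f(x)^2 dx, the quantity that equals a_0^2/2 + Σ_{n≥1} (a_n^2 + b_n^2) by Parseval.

1/pi ∫_{-pi}^{pi} f(x)^2 dx = 1/pi · (50*pi + 6*pi**3) = 50 + 6*pi**2.

50 + 6*pi**2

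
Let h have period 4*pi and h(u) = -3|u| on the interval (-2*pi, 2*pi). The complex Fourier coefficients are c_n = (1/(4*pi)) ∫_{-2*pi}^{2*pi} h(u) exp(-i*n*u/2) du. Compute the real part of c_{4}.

Since h is real-valued, Re(c_{4}) = (1/(4*pi)) ∫_{-2*pi}^{2*pi} h(u) cos(2*u) du = a_{4}/2.
h is even and cos(2*u) is even, so the integrand is even: ∫_{-2*pi}^{2*pi} h(u) cos(2*u) du = 2∫_0^{2*pi} h(u) cos(2*u) du.
Integrating by parts (boundary term plus one more integral), an antiderivative of (-3*u) cos(2*u) is -3*u*sin(2*u)/2 - 3*cos(2*u)/4; evaluating from 0 to 2*pi: ∫_{0}^{2*pi} (-3*u) cos(2*u) du = (-3/4) - (-3/4) = 0.
So ∫_{-2*pi}^{2*pi} h(u) cos(2*u) du = 0.
Hence Re(c_{4}) = (1/(4*pi))·(0) = 0.

0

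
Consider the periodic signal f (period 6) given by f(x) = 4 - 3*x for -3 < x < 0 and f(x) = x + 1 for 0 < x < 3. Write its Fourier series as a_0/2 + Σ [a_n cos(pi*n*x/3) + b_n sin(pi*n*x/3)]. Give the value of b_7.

b_7 = 1/3 ∫_{-3}^{3} f(x) sin(7*pi*x/3) dx.
Split the integral at the breakpoints.
Integrating by parts (boundary term plus one more integral), an antiderivative of (4 - 3*x) sin(7*pi*x/3) is 9*x*cos(7*pi*x/3)/(7*pi) - 27*sin(7*pi*x/3)/(49*pi**2) - 12*cos(7*pi*x/3)/(7*pi); evaluating from -3 to 0: ∫_{-3}^{0} (4 - 3*x) sin(7*pi*x/3) dx = (-12/(7*pi)) - (39/(7*pi)) = -51/(7*pi).
Integrating by parts (boundary term plus one more integral), an antiderivative of (x + 1) sin(7*pi*x/3) is -3*x*cos(7*pi*x/3)/(7*pi) + 9*sin(7*pi*x/3)/(49*pi**2) - 3*cos(7*pi*x/3)/(7*pi); evaluating from 0 to 3: ∫_{0}^{3} (x + 1) sin(7*pi*x/3) dx = (12/(7*pi)) - (-3/(7*pi)) = 15/(7*pi).
Summing the pieces and multiplying by (1/3) gives b_7 = -12/(7*pi).

-12/(7*pi)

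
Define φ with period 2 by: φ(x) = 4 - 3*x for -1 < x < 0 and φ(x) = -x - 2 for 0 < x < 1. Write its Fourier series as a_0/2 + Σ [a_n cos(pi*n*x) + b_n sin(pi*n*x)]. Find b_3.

b_3 = ∫_{-1}^{1} φ(x) sin(3*pi*x) dx.
Split the integral at the breakpoints.
Integrating by parts (boundary term plus one more integral), an antiderivative of (4 - 3*x) sin(3*pi*x) is x*cos(3*pi*x)/pi - sin(3*pi*x)/(3*pi**2) - 4*cos(3*pi*x)/(3*pi); evaluating from -1 to 0: ∫_{-1}^{0} (4 - 3*x) sin(3*pi*x) dx = (-4/(3*pi)) - (7/(3*pi)) = -11/(3*pi).
Integrating by parts (boundary term plus one more integral), an antiderivative of (-x - 2) sin(3*pi*x) is x*cos(3*pi*x)/(3*pi) - sin(3*pi*x)/(9*pi**2) + 2*cos(3*pi*x)/(3*pi); evaluating from 0 to 1: ∫_{0}^{1} (-x - 2) sin(3*pi*x) dx = (-1/pi) - (2/(3*pi)) = -5/(3*pi).
Summing the pieces gives b_3 = -16/(3*pi).

-16/(3*pi)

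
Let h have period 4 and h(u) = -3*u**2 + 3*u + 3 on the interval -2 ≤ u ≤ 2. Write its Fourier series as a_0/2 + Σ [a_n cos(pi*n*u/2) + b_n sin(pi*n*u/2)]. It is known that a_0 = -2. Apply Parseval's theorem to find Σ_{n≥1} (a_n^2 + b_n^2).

248/5

Parseval: a_0^2/2 + Σ_{n≥1} (a_n^2+b_n^2) = 1/2 ∫_{-2}^{2} h(u)^2 du = 258/5.
Subtract a_0^2/2 = 2: Σ (a_n^2+b_n^2) = 248/5.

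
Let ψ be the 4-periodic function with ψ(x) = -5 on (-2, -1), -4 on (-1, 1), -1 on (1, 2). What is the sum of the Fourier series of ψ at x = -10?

-3

x = -10 differs from x = -2 by -2 full period(s), and the series is 4-periodic.
At x = -2 the one-sided limits are ψ(-2^-) = -1 and ψ(-2^+) = -5.
By Dirichlet's theorem the series converges to their average, [(-1) + (-5)]/2 = -3.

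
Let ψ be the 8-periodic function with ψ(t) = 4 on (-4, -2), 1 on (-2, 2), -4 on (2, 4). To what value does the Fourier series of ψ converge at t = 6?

5/2

t = 6 differs from t = -2 by 1 full period(s), and the series is 8-periodic.
At t = -2 the one-sided limits are ψ(-2^-) = 4 and ψ(-2^+) = 1.
By Dirichlet's theorem the series converges to their average, [(4) + (1)]/2 = 5/2.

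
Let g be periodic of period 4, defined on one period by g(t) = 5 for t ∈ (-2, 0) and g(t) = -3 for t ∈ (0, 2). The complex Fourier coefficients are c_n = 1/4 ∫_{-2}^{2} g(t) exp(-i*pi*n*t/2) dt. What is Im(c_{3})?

8/(3*pi)

Since g is real-valued, Im(c_{3}) = -1/4 ∫_{-2}^{2} g(t) sin(3*pi*t/2) dt = -b_{3}/2.
Split the integral at the breakpoints.
Directly, an antiderivative of (5) sin(3*pi*t/2) is -10*cos(3*pi*t/2)/(3*pi); evaluating from -2 to 0: ∫_{-2}^{0} (5) sin(3*pi*t/2) dt = (-10/(3*pi)) - (10/(3*pi)) = -20/(3*pi).
Directly, an antiderivative of (-3) sin(3*pi*t/2) is 2*cos(3*pi*t/2)/pi; evaluating from 0 to 2: ∫_{0}^{2} (-3) sin(3*pi*t/2) dt = (-2/pi) - (2/pi) = -4/pi.
So ∫_{-2}^{2} g(t) sin(3*pi*t/2) dt = -32/(3*pi).
Hence Im(c_{3}) = (-1/4)·(-32/(3*pi)) = 8/(3*pi).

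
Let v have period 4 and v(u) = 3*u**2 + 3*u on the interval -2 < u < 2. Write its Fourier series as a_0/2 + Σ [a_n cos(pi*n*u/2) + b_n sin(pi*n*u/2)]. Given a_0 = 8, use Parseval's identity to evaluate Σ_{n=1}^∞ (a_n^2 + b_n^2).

248/5

Parseval: a_0^2/2 + Σ_{n≥1} (a_n^2+b_n^2) = 1/2 ∫_{-2}^{2} v(u)^2 du = 408/5.
Subtract a_0^2/2 = 32: Σ (a_n^2+b_n^2) = 248/5.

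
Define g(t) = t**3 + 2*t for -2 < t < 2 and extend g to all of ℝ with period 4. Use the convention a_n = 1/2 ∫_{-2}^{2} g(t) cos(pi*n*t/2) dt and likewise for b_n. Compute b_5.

24*(-4 + 25*pi**2)/(125*pi**3)

b_5 = 1/2 ∫_{-2}^{2} g(t) sin(5*pi*t/2) dt.
g is odd and sin(5*pi*t/2) is odd, so the integrand is even and b_5 = ∫_0^{2} g(t) sin(5*pi*t/2) dt.
Integrating by parts three times (tabular method), an antiderivative of (t**3 + 2*t) sin(5*pi*t/2) is -2*t**3*cos(5*pi*t/2)/(5*pi) + 12*t**2*sin(5*pi*t/2)/(25*pi**2) - 4*t*cos(5*pi*t/2)/(5*pi) + 48*t*cos(5*pi*t/2)/(125*pi**3) - 96*sin(5*pi*t/2)/(625*pi**4) + 8*sin(5*pi*t/2)/(25*pi**2); evaluating from 0 to 2: ∫_{0}^{2} (t**3 + 2*t) sin(5*pi*t/2) dt = (24*(-4 + 25*pi**2)/(125*pi**3)) - (0) = 24*(-4 + 25*pi**2)/(125*pi**3).
Hence b_5 = 24*(-4 + 25*pi**2)/(125*pi**3).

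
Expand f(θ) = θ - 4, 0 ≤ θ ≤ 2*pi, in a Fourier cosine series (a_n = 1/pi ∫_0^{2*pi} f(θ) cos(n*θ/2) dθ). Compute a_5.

a_5 = 1/pi ∫_0^{2*pi} (θ - 4) cos(5*θ/2) dθ.
Integrating by parts (boundary term plus one more integral), an antiderivative of (θ - 4) cos(5*θ/2) is 2*θ*sin(5*θ/2)/5 - 8*sin(5*θ/2)/5 + 4*cos(5*θ/2)/25; evaluating from 0 to 2*pi: ∫_{0}^{2*pi} (θ - 4) cos(5*θ/2) dθ = (-4/25) - (4/25) = -8/25.
Hence a_5 = (1/pi)·(-8/25) = -8/(25*pi).

-8/(25*pi)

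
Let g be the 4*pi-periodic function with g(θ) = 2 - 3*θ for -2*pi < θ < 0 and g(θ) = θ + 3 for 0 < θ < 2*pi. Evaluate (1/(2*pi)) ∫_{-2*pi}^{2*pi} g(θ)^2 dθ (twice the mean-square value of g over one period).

13 + 18*pi + 40*pi**2/3

(1/(2*pi)) ∫_{-2*pi}^{2*pi} g(θ)^2 dθ = (1/(2*pi)) · (2*pi*(39 + 54*pi + 40*pi**2)/3) = 13 + 18*pi + 40*pi**2/3.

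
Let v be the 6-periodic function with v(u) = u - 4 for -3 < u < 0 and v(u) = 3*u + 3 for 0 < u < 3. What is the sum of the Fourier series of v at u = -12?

-1/2

u = -12 differs from u = 0 by -2 full period(s), and the series is 6-periodic.
At u = 0 the one-sided limits are v(0^-) = -4 and v(0^+) = 3.
By Dirichlet's theorem the series converges to their average, [(-4) + (3)]/2 = -1/2.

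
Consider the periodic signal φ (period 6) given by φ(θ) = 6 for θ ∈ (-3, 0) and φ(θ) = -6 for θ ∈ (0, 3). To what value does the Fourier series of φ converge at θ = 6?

0

θ = 6 differs from θ = 0 by 1 full period(s), and the series is 6-periodic.
At θ = 0 the one-sided limits are φ(0^-) = 6 and φ(0^+) = -6.
By Dirichlet's theorem the series converges to their average, [(6) + (-6)]/2 = 0.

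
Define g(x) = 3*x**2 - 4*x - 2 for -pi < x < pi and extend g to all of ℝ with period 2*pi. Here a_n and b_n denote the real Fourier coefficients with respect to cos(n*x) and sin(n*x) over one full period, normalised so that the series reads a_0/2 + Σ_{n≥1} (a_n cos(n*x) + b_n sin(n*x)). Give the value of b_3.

b_3 = 1/pi ∫_{-pi}^{pi} g(x) sin(3*x) dx.
Integrating by parts twice (tabular method), an antiderivative of (3*x**2 - 4*x - 2) sin(3*x) is -x**2*cos(3*x) + 2*x*sin(3*x)/3 + 4*x*cos(3*x)/3 - 4*sin(3*x)/9 + 8*cos(3*x)/9; evaluating from -pi to pi: ∫_{-pi}^{pi} (3*x**2 - 4*x - 2) sin(3*x) dx = (-4*pi/3 - 8/9 + pi**2) - (-8/9 + 4*pi/3 + pi**2) = -8*pi/3.
Hence b_3 = (1/pi)·(-8*pi/3) = -8/3.

-8/3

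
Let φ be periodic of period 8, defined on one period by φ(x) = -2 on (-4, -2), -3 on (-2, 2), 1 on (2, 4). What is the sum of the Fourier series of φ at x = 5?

-2

x = 5 differs from x = -3 by 1 full period(s), and the series is 8-periodic.
φ is continuous at x = -3 with value -2, so the series converges to -2 there.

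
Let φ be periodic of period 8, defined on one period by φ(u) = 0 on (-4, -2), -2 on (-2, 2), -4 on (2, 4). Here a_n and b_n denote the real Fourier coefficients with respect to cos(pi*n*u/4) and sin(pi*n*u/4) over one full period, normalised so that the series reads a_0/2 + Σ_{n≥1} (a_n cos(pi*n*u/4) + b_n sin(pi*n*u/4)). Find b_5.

-4/(5*pi)

b_5 = 1/4 ∫_{-4}^{4} φ(u) sin(5*pi*u/4) du.
Split the integral at the breakpoints.
∫_{-4}^{-2} (0) sin(5*pi*u/4) du = 0.
Directly, an antiderivative of (-2) sin(5*pi*u/4) is 8*cos(5*pi*u/4)/(5*pi); evaluating from -2 to 2: ∫_{-2}^{2} (-2) sin(5*pi*u/4) du = (0) - (0) = 0.
Directly, an antiderivative of (-4) sin(5*pi*u/4) is 16*cos(5*pi*u/4)/(5*pi); evaluating from 2 to 4: ∫_{2}^{4} (-4) sin(5*pi*u/4) du = (-16/(5*pi)) - (0) = -16/(5*pi).
Summing the pieces and multiplying by (1/4) gives b_5 = -4/(5*pi).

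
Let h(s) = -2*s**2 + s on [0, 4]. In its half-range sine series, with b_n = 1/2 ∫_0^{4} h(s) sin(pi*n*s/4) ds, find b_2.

b_2 = 1/2 ∫_0^{4} (-2*s**2 + s) sin(pi*s/2) ds.
Integrating by parts twice (tabular method), an antiderivative of (-2*s**2 + s) sin(pi*s/2) is 4*s**2*cos(pi*s/2)/pi - 16*s*sin(pi*s/2)/pi**2 - 2*s*cos(pi*s/2)/pi + 4*sin(pi*s/2)/pi**2 - 32*cos(pi*s/2)/pi**3; evaluating from 0 to 4: ∫_{0}^{4} (-2*s**2 + s) sin(pi*s/2) ds = (-32/pi**3 + 56/pi) - (-32/pi**3) = 56/pi.
Hence b_2 = (1/2)·(56/pi) = 28/pi.

28/pi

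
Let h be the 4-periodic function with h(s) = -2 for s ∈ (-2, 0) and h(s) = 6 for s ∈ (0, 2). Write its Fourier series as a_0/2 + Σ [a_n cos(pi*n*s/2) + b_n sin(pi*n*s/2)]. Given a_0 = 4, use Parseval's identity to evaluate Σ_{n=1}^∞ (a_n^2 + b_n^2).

Parseval: a_0^2/2 + Σ_{n≥1} (a_n^2+b_n^2) = 1/2 ∫_{-2}^{2} h(s)^2 ds = 40.
Subtract a_0^2/2 = 8: Σ (a_n^2+b_n^2) = 32.

32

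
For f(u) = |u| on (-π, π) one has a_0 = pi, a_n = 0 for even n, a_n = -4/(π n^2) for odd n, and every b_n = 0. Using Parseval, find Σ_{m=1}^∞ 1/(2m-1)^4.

Parseval: a_0^2/2 + Σ a_n^2 = (1/π) ∫_{-π}^{π} f(u)^2 du = 2*pi**2/3.
Subtract a_0^2/2 = pi**2/2: Σ a_n^2 = pi**2/6.
Only odd n contribute, with a_n^2 = 16/(π^2 n^4), so Σ_{m≥1} 1/(2m-1)^4 = π^2·(pi**2/6)/16 = pi**4/96.

pi**4/96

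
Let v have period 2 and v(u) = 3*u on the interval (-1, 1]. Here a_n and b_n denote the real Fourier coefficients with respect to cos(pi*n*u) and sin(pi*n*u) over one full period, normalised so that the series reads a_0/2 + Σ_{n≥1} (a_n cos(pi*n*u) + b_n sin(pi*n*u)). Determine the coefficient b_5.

6/(5*pi)

b_5 = ∫_{-1}^{1} v(u) sin(5*pi*u) du.
v is odd and sin(5*pi*u) is odd, so the integrand is even and b_5 = 2 ∫_0^{1} v(u) sin(5*pi*u) du.
Integrating by parts (boundary term plus one more integral), an antiderivative of (3*u) sin(5*pi*u) is -3*u*cos(5*pi*u)/(5*pi) + 3*sin(5*pi*u)/(25*pi**2); evaluating from 0 to 1: ∫_{0}^{1} (3*u) sin(5*pi*u) du = (3/(5*pi)) - (0) = 3/(5*pi).
Hence b_5 = 2·(3/(5*pi)) = 6/(5*pi).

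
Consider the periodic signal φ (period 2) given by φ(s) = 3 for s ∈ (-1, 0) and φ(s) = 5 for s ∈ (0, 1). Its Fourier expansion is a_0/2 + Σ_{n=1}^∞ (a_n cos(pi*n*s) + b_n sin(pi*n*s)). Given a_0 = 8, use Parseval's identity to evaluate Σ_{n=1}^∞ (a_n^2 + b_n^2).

2

Parseval: a_0^2/2 + Σ_{n≥1} (a_n^2+b_n^2) = ∫_{-1}^{1} φ(s)^2 ds = 34.
Subtract a_0^2/2 = 32: Σ (a_n^2+b_n^2) = 2.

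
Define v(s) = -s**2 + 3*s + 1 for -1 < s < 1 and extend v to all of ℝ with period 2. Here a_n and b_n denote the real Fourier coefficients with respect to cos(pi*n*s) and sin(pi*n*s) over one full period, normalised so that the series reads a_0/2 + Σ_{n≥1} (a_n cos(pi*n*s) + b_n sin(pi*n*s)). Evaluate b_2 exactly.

-3/pi

b_2 = ∫_{-1}^{1} v(s) sin(2*pi*s) ds.
Integrating by parts twice (tabular method), an antiderivative of (-s**2 + 3*s + 1) sin(2*pi*s) is s**2*cos(2*pi*s)/(2*pi) - s*sin(2*pi*s)/(2*pi**2) - 3*s*cos(2*pi*s)/(2*pi) + 3*sin(2*pi*s)/(4*pi**2) - cos(2*pi*s)/(2*pi) - cos(2*pi*s)/(4*pi**3); evaluating from -1 to 1: ∫_{-1}^{1} (-s**2 + 3*s + 1) sin(2*pi*s) ds = ((-6*pi**2 - 1)/(4*pi**3)) - ((-1 + 6*pi**2)/(4*pi**3)) = -3/pi.
Hence b_2 = -3/pi.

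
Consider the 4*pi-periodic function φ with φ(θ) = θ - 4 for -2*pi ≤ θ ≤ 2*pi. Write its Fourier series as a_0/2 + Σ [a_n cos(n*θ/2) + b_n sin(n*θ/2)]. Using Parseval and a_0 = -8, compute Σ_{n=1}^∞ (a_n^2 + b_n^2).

8*pi**2/3

Parseval: a_0^2/2 + Σ_{n≥1} (a_n^2+b_n^2) = (1/(2*pi)) ∫_{-2*pi}^{2*pi} φ(θ)^2 dθ = 8*pi**2/3 + 32.
Subtract a_0^2/2 = 32: Σ (a_n^2+b_n^2) = 8*pi**2/3.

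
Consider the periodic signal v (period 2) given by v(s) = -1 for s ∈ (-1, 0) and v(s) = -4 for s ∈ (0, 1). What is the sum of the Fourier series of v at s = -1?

-5/2

s = -1 differs from s = 1 by -1 full period(s), and the series is 2-periodic.
At s = 1 the one-sided limits are v(1^-) = -4 and v(1^+) = -1.
By Dirichlet's theorem the series converges to their average, [(-4) + (-1)]/2 = -5/2.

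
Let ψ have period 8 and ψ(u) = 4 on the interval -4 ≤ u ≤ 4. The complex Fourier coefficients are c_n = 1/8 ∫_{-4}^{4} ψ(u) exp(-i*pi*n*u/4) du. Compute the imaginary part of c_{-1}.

Since ψ is real-valued, Im(c_{-1}) = -1/8 ∫_{-4}^{4} ψ(u) sin(-pi*u/4) du = b_{1}/2.
(ψ is even, so the integrand is odd over a symmetric interval and the integral vanishes.)

0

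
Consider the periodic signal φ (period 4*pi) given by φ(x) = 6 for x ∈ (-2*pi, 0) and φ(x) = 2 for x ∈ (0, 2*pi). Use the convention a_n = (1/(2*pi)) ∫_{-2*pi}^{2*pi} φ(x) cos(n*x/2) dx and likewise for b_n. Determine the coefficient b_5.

-8/(5*pi)

b_5 = (1/(2*pi)) ∫_{-2*pi}^{2*pi} φ(x) sin(5*x/2) dx.
Split the integral at the breakpoints.
Directly, an antiderivative of (6) sin(5*x/2) is -12*cos(5*x/2)/5; evaluating from -2*pi to 0: ∫_{-2*pi}^{0} (6) sin(5*x/2) dx = (-12/5) - (12/5) = -24/5.
Directly, an antiderivative of (2) sin(5*x/2) is -4*cos(5*x/2)/5; evaluating from 0 to 2*pi: ∫_{0}^{2*pi} (2) sin(5*x/2) dx = (4/5) - (-4/5) = 8/5.
Summing the pieces and multiplying by (1/(2*pi)) gives b_5 = -8/(5*pi).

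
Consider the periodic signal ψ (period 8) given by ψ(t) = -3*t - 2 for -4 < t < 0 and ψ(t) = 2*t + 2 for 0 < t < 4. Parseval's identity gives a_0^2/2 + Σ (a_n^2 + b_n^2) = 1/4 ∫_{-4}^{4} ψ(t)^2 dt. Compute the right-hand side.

1/4 ∫_{-4}^{4} ψ(t)^2 dt = 1/4 · (832/3) = 208/3.

208/3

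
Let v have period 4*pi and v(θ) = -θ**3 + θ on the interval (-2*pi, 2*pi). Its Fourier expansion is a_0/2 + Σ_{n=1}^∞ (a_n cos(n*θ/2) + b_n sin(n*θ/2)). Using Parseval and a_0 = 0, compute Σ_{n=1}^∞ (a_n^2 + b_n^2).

8*pi**2*(-168*pi**2 + 35 + 240*pi**4)/105

Parseval: a_0^2/2 + Σ_{n≥1} (a_n^2+b_n^2) = (1/(2*pi)) ∫_{-2*pi}^{2*pi} v(θ)^2 dθ = 8*pi**2*(-168*pi**2 + 35 + 240*pi**4)/105.
Subtract a_0^2/2 = 0: Σ (a_n^2+b_n^2) = 8*pi**2*(-168*pi**2 + 35 + 240*pi**4)/105.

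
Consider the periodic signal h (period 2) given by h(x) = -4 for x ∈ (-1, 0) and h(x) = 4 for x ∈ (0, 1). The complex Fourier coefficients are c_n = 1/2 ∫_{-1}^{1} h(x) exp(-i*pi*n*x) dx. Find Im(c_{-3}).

8/(3*pi)

Since h is real-valued, Im(c_{-3}) = -1/2 ∫_{-1}^{1} h(x) sin(-3*pi*x) dx = b_{3}/2.
h is odd and sin(-3*pi*x) is odd, so the integrand is even: ∫_{-1}^{1} h(x) sin(-3*pi*x) dx = 2∫_0^{1} h(x) sin(-3*pi*x) dx.
Directly, an antiderivative of (4) sin(-3*pi*x) is 4*cos(3*pi*x)/(3*pi); evaluating from 0 to 1: ∫_{0}^{1} (4) sin(-3*pi*x) dx = (-4/(3*pi)) - (4/(3*pi)) = -8/(3*pi).
So ∫_{-1}^{1} h(x) sin(-3*pi*x) dx = -16/(3*pi).
Hence Im(c_{-3}) = (-1/2)·(-16/(3*pi)) = 8/(3*pi).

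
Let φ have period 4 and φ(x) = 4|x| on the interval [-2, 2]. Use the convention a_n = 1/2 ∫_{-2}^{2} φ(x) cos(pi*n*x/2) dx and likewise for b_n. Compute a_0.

8

a_0 = 1/2 ∫_{-2}^{2} φ(x) dx = 1/2 · (16) = 8.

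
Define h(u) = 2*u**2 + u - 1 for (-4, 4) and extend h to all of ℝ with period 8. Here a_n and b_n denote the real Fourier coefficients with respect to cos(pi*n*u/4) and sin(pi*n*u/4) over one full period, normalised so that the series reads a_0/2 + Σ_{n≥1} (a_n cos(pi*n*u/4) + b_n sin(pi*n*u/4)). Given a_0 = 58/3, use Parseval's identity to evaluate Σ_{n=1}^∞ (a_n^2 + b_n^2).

Parseval: a_0^2/2 + Σ_{n≥1} (a_n^2+b_n^2) = 1/4 ∫_{-4}^{4} h(u)^2 du = 1898/5.
Subtract a_0^2/2 = 1682/9: Σ (a_n^2+b_n^2) = 8672/45.

8672/45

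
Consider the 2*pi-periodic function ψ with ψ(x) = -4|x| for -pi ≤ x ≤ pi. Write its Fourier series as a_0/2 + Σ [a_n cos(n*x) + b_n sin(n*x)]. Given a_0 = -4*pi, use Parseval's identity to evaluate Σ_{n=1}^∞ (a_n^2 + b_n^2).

8*pi**2/3

Parseval: a_0^2/2 + Σ_{n≥1} (a_n^2+b_n^2) = 1/pi ∫_{-pi}^{pi} ψ(x)^2 dx = 32*pi**2/3.
Subtract a_0^2/2 = 8*pi**2: Σ (a_n^2+b_n^2) = 8*pi**2/3.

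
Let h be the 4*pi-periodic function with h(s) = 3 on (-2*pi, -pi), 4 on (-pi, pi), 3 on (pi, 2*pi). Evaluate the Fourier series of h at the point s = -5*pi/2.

3

s = -5*pi/2 differs from s = 3*pi/2 by -1 full period(s), and the series is 4*pi-periodic.
h is continuous at s = 3*pi/2 with value 3, so the series converges to 3 there.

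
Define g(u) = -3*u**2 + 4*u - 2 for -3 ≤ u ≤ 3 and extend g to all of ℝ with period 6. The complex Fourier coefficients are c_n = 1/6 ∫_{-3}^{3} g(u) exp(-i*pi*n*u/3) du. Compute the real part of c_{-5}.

54/(25*pi**2)

Since g is real-valued, Re(c_{-5}) = 1/6 ∫_{-3}^{3} g(u) cos(-5*pi*u/3) du = a_{5}/2.
Integrating by parts twice (tabular method), an antiderivative of (-3*u**2 + 4*u - 2) cos(-5*pi*u/3) is -9*u**2*sin(5*pi*u/3)/(5*pi) + 12*u*sin(5*pi*u/3)/(5*pi) - 54*u*cos(5*pi*u/3)/(25*pi**2) - 6*sin(5*pi*u/3)/(5*pi) + 162*sin(5*pi*u/3)/(125*pi**3) + 36*cos(5*pi*u/3)/(25*pi**2); evaluating from -3 to 3: ∫_{-3}^{3} (-3*u**2 + 4*u - 2) cos(-5*pi*u/3) du = (126/(25*pi**2)) - (-198/(25*pi**2)) = 324/(25*pi**2).
Hence Re(c_{-5}) = (1/6)·(324/(25*pi**2)) = 54/(25*pi**2).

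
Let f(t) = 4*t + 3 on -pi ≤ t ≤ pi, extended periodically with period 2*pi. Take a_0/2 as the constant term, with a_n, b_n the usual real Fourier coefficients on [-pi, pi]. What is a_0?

6

a_0 = 1/pi ∫_{-pi}^{pi} f(t) dt = 1/pi · (6*pi) = 6.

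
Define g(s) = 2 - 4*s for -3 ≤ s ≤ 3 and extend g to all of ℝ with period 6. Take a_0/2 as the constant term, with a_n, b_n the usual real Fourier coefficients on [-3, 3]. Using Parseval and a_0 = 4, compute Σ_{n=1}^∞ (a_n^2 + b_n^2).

Parseval: a_0^2/2 + Σ_{n≥1} (a_n^2+b_n^2) = 1/3 ∫_{-3}^{3} g(s)^2 ds = 104.
Subtract a_0^2/2 = 8: Σ (a_n^2+b_n^2) = 96.

96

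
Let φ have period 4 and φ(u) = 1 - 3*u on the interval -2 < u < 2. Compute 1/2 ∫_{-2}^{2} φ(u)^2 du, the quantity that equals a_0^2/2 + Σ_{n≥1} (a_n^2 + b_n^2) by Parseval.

26

1/2 ∫_{-2}^{2} φ(u)^2 du = 1/2 · (52) = 26.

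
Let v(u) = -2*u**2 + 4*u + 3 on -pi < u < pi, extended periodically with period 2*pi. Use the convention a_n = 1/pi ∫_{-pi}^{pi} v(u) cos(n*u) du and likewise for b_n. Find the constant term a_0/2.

3 - 2*pi**2/3

a_0 = 1/pi ∫_{-pi}^{pi} v(u) du = 1/pi · (-4*pi**3/3 + 6*pi) = 6 - 4*pi**2/3.
So the constant term a_0/2 = 3 - 2*pi**2/3.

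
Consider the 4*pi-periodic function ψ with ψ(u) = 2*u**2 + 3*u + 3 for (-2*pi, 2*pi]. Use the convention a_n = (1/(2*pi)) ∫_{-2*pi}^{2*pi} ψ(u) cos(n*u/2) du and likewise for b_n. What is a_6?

a_6 = (1/(2*pi)) ∫_{-2*pi}^{2*pi} ψ(u) cos(3*u) du.
Integrating by parts twice (tabular method), an antiderivative of (2*u**2 + 3*u + 3) cos(3*u) is 2*u**2*sin(3*u)/3 + u*sin(3*u) + 4*u*cos(3*u)/9 + 23*sin(3*u)/27 + cos(3*u)/3; evaluating from -2*pi to 2*pi: ∫_{-2*pi}^{2*pi} (2*u**2 + 3*u + 3) cos(3*u) du = (1/3 + 8*pi/9) - (1/3 - 8*pi/9) = 16*pi/9.
Hence a_6 = (1/(2*pi))·(16*pi/9) = 8/9.

8/9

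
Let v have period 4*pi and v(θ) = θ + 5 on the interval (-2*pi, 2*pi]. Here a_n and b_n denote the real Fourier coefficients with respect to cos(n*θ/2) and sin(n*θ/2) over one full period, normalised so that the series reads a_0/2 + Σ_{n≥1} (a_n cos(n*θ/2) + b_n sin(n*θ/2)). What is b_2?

b_2 = (1/(2*pi)) ∫_{-2*pi}^{2*pi} v(θ) sin(θ) dθ.
Integrating by parts (boundary term plus one more integral), an antiderivative of (θ + 5) sin(θ) is -θ*cos(θ) + sin(θ) - 5*cos(θ); evaluating from -2*pi to 2*pi: ∫_{-2*pi}^{2*pi} (θ + 5) sin(θ) dθ = (-2*pi - 5) - (-5 + 2*pi) = -4*pi.
Hence b_2 = (1/(2*pi))·(-4*pi) = -2.

-2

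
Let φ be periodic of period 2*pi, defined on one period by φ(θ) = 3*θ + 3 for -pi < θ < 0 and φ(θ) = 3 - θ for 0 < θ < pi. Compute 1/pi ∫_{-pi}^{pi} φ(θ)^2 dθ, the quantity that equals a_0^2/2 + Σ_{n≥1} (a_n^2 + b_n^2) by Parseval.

1/pi ∫_{-pi}^{pi} φ(θ)^2 dθ = 1/pi · (2*pi*(-18*pi + 27 + 5*pi**2)/3) = -12*pi + 18 + 10*pi**2/3.

-12*pi + 18 + 10*pi**2/3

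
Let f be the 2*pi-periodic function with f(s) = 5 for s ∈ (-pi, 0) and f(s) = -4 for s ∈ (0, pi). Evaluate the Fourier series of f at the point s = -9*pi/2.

s = -9*pi/2 differs from s = -pi/2 by -2 full period(s), and the series is 2*pi-periodic.
f is continuous at s = -pi/2 with value 5, so the series converges to 5 there.

5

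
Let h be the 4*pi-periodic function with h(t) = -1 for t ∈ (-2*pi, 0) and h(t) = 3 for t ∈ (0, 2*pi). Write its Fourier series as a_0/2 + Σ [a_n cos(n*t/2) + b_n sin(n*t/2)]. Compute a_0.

a_0 = (1/(2*pi)) ∫_{-2*pi}^{2*pi} h(t) dt = (1/(2*pi)) · (4*pi) = 2.

2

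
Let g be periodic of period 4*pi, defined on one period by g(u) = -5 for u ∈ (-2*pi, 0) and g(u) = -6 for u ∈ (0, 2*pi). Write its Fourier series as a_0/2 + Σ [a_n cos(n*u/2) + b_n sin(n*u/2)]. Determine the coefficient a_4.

a_4 = (1/(2*pi)) ∫_{-2*pi}^{2*pi} g(u) cos(2*u) du.
Split the integral at the breakpoints.
Directly, an antiderivative of (-5) cos(2*u) is -5*sin(2*u)/2; evaluating from -2*pi to 0: ∫_{-2*pi}^{0} (-5) cos(2*u) du = (0) - (0) = 0.
Directly, an antiderivative of (-6) cos(2*u) is -3*sin(2*u); evaluating from 0 to 2*pi: ∫_{0}^{2*pi} (-6) cos(2*u) du = (0) - (0) = 0.
Summing the pieces and multiplying by (1/(2*pi)) gives a_4 = 0.

0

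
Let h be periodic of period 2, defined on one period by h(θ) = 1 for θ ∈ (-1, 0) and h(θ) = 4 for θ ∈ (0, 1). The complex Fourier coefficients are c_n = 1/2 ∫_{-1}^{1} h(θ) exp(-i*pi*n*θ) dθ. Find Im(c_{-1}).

3/pi

Since h is real-valued, Im(c_{-1}) = -1/2 ∫_{-1}^{1} h(θ) sin(-pi*θ) dθ = b_{1}/2.
Split the integral at the breakpoints.
Directly, an antiderivative of (1) sin(-pi*θ) is cos(pi*θ)/pi; evaluating from -1 to 0: ∫_{-1}^{0} (1) sin(-pi*θ) dθ = (1/pi) - (-1/pi) = 2/pi.
Directly, an antiderivative of (4) sin(-pi*θ) is 4*cos(pi*θ)/pi; evaluating from 0 to 1: ∫_{0}^{1} (4) sin(-pi*θ) dθ = (-4/pi) - (4/pi) = -8/pi.
So ∫_{-1}^{1} h(θ) sin(-pi*θ) dθ = -6/pi.
Hence Im(c_{-1}) = (-1/2)·(-6/pi) = 3/pi.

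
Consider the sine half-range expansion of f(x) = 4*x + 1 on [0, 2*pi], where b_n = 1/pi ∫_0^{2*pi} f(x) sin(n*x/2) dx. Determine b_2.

-8

b_2 = 1/pi ∫_0^{2*pi} (4*x + 1) sin(x) dx.
Integrating by parts (boundary term plus one more integral), an antiderivative of (4*x + 1) sin(x) is -4*x*cos(x) + 4*sin(x) - cos(x); evaluating from 0 to 2*pi: ∫_{0}^{2*pi} (4*x + 1) sin(x) dx = (-8*pi - 1) - (-1) = -8*pi.
Hence b_2 = (1/pi)·(-8*pi) = -8.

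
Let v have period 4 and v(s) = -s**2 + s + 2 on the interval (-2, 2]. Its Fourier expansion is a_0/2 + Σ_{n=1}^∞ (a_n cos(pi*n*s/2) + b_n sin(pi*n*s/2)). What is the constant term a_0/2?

a_0 = 1/2 ∫_{-2}^{2} v(s) ds = 1/2 · (8/3) = 4/3.
So the constant term a_0/2 = 2/3.

2/3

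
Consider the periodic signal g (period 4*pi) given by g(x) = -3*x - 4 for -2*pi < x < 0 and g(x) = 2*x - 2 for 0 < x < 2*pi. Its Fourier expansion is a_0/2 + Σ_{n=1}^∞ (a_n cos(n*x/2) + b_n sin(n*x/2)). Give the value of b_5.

b_5 = (1/(2*pi)) ∫_{-2*pi}^{2*pi} g(x) sin(5*x/2) dx.
Split the integral at the breakpoints.
Integrating by parts (boundary term plus one more integral), an antiderivative of (-3*x - 4) sin(5*x/2) is 6*x*cos(5*x/2)/5 - 12*sin(5*x/2)/25 + 8*cos(5*x/2)/5; evaluating from -2*pi to 0: ∫_{-2*pi}^{0} (-3*x - 4) sin(5*x/2) dx = (8/5) - (-8/5 + 12*pi/5) = 16/5 - 12*pi/5.
Integrating by parts (boundary term plus one more integral), an antiderivative of (2*x - 2) sin(5*x/2) is -4*x*cos(5*x/2)/5 + 8*sin(5*x/2)/25 + 4*cos(5*x/2)/5; evaluating from 0 to 2*pi: ∫_{0}^{2*pi} (2*x - 2) sin(5*x/2) dx = (-4/5 + 8*pi/5) - (4/5) = -8/5 + 8*pi/5.
Summing the pieces and multiplying by (1/(2*pi)) gives b_5 = 2*(2 - pi)/(5*pi).

2*(2 - pi)/(5*pi)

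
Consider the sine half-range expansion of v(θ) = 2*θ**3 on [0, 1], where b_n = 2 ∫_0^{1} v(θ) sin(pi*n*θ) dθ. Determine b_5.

b_5 = 2 ∫_0^{1} (2*θ**3) sin(5*pi*θ) dθ.
Integrating by parts three times (tabular method), an antiderivative of (2*θ**3) sin(5*pi*θ) is -2*θ**3*cos(5*pi*θ)/(5*pi) + 6*θ**2*sin(5*pi*θ)/(25*pi**2) + 12*θ*cos(5*pi*θ)/(125*pi**3) - 12*sin(5*pi*θ)/(625*pi**4); evaluating from 0 to 1: ∫_{0}^{1} (2*θ**3) sin(5*pi*θ) dθ = (2*(-6 + 25*pi**2)/(125*pi**3)) - (0) = 2*(-6 + 25*pi**2)/(125*pi**3).
Hence b_5 = 2·(2*(-6 + 25*pi**2)/(125*pi**3)) = 4*(-6 + 25*pi**2)/(125*pi**3).

4*(-6 + 25*pi**2)/(125*pi**3)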